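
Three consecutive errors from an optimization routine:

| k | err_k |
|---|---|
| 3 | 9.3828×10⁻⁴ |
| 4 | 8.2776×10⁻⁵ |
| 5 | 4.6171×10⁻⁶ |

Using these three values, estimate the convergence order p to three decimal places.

p ≈ ln(err_5/err_4) / ln(err_4/err_3)
  = ln(4.6171×10⁻⁶/8.2776×10⁻⁵) / ln(8.2776×10⁻⁵/9.3828×10⁻⁴)
  = ln(0.0557782) / ln(0.088221)
  = -2.886372 / -2.427910 ≈ 1.188830

1.189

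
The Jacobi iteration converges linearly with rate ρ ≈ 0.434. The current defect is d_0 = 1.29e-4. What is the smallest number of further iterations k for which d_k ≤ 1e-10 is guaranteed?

17

After k steps, d_k ≈ 1.29e-4·0.434^k.
Need 0.434^k ≤ 1e-10/1.29e-4 = 7.75194e-07.
k ≥ ln(7.75194e-07)/ln(0.434) = -14.0702/-0.83471 = 16.856.
Smallest integer k = 17.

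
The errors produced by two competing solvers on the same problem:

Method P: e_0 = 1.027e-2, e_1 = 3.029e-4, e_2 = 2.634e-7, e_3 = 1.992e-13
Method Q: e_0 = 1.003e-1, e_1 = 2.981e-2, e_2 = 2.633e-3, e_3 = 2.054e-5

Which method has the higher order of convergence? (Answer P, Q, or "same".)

Method P: p ≈ ln(1.992e-13/2.634e-7)/ln(2.634e-7/3.029e-4) ≈ 2.00.
Method Q: p ≈ ln(2.054e-5/2.633e-3)/ln(2.633e-3/2.981e-2) ≈ 2.00.
Both orders ≈ 2.0 — effectively the same.

same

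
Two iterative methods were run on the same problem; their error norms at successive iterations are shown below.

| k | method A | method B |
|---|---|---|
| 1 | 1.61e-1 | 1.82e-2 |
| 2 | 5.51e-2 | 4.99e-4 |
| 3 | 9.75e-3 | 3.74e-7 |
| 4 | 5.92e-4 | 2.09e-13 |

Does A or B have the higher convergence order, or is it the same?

Method A: p ≈ ln(5.92e-4/9.75e-3)/ln(9.75e-3/5.51e-2) ≈ 1.62.
Method B: p ≈ ln(2.09e-13/3.74e-7)/ln(3.74e-7/4.99e-4) ≈ 2.00.
Method B has the higher order (≈2.0 vs ≈1.6).

B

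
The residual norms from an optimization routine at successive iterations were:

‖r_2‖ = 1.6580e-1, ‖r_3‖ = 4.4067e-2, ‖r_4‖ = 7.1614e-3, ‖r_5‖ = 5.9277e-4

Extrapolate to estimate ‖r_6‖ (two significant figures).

1.9e-5

First estimate the order: p ≈ ln(‖r_5‖/‖r_4‖) / ln(‖r_4‖/‖r_3‖) = ln(5.9277e-4/7.1614e-3)/ln(7.1614e-3/4.4067e-2) = ln(0.0827729)/ln(0.162512) ≈ 1.3713.
Then ‖r_6‖ ≈ ‖r_5‖·(‖r_5‖/‖r_4‖)^p = 5.9277e-4·(0.0827729)^1.3713 = 5.9277e-4·0.0328171 ≈ 1.945e-05.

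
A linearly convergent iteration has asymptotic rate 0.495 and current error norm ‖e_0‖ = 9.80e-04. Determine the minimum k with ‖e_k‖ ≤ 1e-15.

40

After k steps, ‖e_k‖ ≈ 9.80e-04·0.495^k.
Need 0.495^k ≤ 1e-15/9.80e-04 = 1.02041e-12.
k ≥ ln(1.02041e-12)/ln(0.495) = -27.6108/-0.70320 = 39.265.
Smallest integer k = 40.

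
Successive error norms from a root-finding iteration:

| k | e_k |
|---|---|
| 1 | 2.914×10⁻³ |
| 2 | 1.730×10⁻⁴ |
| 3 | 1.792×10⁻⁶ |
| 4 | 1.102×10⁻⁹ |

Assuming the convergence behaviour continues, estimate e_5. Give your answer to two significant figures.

First estimate the order: p ≈ ln(e_4/e_3) / ln(e_3/e_2) = ln(1.102×10⁻⁹/1.792×10⁻⁶)/ln(1.792×10⁻⁶/1.730×10⁻⁴) = ln(0.000614955)/ln(0.0103584) ≈ 1.6179.
Then e_5 ≈ e_4·(e_4/e_3)^p = 1.102×10⁻⁹·(0.000614955)^1.6179 = 1.102×10⁻⁹·6.37778e-06 ≈ 7.028e-15.

7.0e-15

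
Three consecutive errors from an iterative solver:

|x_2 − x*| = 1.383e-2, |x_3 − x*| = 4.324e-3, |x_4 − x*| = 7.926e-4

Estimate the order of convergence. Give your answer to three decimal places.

p ≈ ln(|x_4 − x*|/|x_3 − x*|) / ln(|x_3 − x*|/|x_2 − x*|)
  = ln(7.926e-4/4.324e-3) / ln(4.324e-3/1.383e-2)
  = ln(0.183302) / ln(0.312654)
  = -1.696620 / -1.162658 ≈ 1.459260

1.459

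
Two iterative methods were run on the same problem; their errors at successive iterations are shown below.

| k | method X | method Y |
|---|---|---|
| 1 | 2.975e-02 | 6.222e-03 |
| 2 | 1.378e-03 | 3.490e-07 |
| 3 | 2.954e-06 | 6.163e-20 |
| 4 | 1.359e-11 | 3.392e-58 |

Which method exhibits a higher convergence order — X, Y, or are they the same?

Method X: p ≈ ln(1.359e-11/2.954e-06)/ln(2.954e-06/1.378e-03) ≈ 2.00.
Method Y: p ≈ ln(3.392e-58/6.163e-20)/ln(6.163e-20/3.490e-07) ≈ 3.00.
Method Y has the higher order (≈3.0 vs ≈2.0).

Y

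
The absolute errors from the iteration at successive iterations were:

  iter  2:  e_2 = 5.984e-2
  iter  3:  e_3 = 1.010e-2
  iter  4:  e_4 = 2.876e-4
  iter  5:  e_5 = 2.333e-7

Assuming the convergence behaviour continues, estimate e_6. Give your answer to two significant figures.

1.5e-13

First estimate the order: p ≈ ln(e_5/e_4) / ln(e_4/e_3) = ln(2.333e-7/2.876e-4)/ln(2.876e-4/1.010e-2) = ln(0.000811196)/ln(0.0284752) ≈ 1.9999.
Then e_6 ≈ e_5·(e_5/e_4)^p = 2.333e-7·(0.000811196)^1.9999 = 2.333e-7·6.58507e-07 ≈ 1.536e-13.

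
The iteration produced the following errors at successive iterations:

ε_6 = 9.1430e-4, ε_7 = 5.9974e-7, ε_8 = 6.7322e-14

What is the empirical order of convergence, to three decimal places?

2.183

p ≈ ln(ε_8/ε_7) / ln(ε_7/ε_6)
  = ln(6.7322e-14/5.9974e-7) / ln(5.9974e-7/9.1430e-4)
  = ln(1.12252e-07) / ln(0.000655955)
  = -16.002519 / -7.329418 ≈ 2.183327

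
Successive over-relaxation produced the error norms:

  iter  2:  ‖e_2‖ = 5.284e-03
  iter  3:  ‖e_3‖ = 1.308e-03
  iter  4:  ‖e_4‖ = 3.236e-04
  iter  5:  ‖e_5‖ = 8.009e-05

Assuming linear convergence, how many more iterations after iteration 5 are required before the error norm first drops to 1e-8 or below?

7

Rate ρ ≈ ‖e_5‖/‖e_4‖ = 8.009e-05/3.236e-04 = 0.2475.
After j more steps, ‖e_{5+j}‖ ≈ 8.009e-05·ρ^j; need ρ^j ≤ 1e-8/8.009e-05 = 0.00012486.
j ≥ ln(0.00012486)/ln(0.2475) = -8.9883/-1.39634 = 6.437.
So 7 more iterations are needed.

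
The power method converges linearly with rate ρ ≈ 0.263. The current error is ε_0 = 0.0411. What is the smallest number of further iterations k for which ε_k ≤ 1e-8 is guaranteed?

After k steps, ε_k ≈ 0.0411·0.263^k.
Need 0.263^k ≤ 1e-8/0.0411 = 2.43309e-07.
k ≥ ln(2.43309e-07)/ln(0.263) = -15.2289/-1.33560 = 11.402.
Smallest integer k = 12.

12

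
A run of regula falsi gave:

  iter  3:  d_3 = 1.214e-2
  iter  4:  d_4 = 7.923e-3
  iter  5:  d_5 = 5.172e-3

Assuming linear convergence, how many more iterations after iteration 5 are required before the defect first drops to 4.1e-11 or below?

44

Rate ρ ≈ d_5/d_4 = 5.172e-3/7.923e-3 = 0.6528.
After j more steps, d_{5+j} ≈ 5.172e-3·ρ^j; need ρ^j ≤ 4.1e-11/5.172e-3 = 7.9273e-09.
j ≥ ln(7.9273e-09)/ln(0.6528) = -18.6530/-0.42648 = 43.737.
So 44 more iterations are needed.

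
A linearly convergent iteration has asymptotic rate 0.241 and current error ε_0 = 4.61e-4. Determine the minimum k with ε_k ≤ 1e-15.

19

After k steps, ε_k ≈ 4.61e-4·0.241^k.
Need 0.241^k ≤ 1e-15/4.61e-4 = 2.1692e-12.
k ≥ ln(2.1692e-12)/ln(0.241) = -26.8567/-1.42296 = 18.874.
Smallest integer k = 19.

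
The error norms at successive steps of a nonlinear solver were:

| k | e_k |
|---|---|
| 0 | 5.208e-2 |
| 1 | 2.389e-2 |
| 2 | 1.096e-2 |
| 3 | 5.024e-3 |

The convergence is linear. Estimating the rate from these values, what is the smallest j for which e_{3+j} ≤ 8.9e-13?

Rate ρ ≈ e_3/e_2 = 5.024e-3/1.096e-2 = 0.4584.
After j more steps, e_{3+j} ≈ 5.024e-3·ρ^j; need ρ^j ≤ 8.9e-13/5.024e-3 = 1.7715e-10.
j ≥ ln(1.7715e-10)/ln(0.4584) = -22.4540/-0.78001 = 28.787.
So 29 more iterations are needed.

29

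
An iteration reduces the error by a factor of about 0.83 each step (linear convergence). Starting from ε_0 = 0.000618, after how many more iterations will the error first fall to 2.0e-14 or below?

130

After k steps, ε_k ≈ 0.000618·0.83^k.
Need 0.83^k ≤ 2.0e-14/0.000618 = 3.23625e-11.
k ≥ ln(3.23625e-11)/ln(0.83) = -24.1540/-0.18633 = 129.630.
Smallest integer k = 130.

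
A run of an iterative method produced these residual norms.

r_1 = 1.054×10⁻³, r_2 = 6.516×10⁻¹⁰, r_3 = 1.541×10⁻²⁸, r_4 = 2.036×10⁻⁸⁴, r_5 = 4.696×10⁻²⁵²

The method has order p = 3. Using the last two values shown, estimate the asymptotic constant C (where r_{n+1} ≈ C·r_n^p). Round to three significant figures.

0.556

C ≈ r_5 / r_4^3
  = 4.696×10⁻²⁵² / (2.036×10⁻⁸⁴)^3
  = 4.696×10⁻²⁵² / 8.43982e-252 ≈ 0.55641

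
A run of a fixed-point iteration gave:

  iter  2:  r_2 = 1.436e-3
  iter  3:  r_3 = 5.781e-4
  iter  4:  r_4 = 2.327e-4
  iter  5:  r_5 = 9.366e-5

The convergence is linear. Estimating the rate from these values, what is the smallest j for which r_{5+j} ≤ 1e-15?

28

Rate ρ ≈ r_5/r_4 = 9.366e-5/2.327e-4 = 0.4025.
After j more steps, r_{5+j} ≈ 9.366e-5·ρ^j; need ρ^j ≤ 1e-15/9.366e-5 = 1.06769e-11.
j ≥ ln(1.06769e-11)/ln(0.4025) = -25.2629/-0.91006 = 27.760.
So 28 more iterations are needed.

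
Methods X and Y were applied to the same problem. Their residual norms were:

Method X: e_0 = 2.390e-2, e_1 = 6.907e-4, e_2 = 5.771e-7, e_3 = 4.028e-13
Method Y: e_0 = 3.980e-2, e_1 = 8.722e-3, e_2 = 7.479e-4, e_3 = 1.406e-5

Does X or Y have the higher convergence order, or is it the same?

Method X: p ≈ ln(4.028e-13/5.771e-7)/ln(5.771e-7/6.907e-4) ≈ 2.00.
Method Y: p ≈ ln(1.406e-5/7.479e-4)/ln(7.479e-4/8.722e-3) ≈ 1.62.
Method X has the higher order (≈2.0 vs ≈1.6).

X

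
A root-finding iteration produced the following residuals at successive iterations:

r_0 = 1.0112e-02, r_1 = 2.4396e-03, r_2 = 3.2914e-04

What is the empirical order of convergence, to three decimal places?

p ≈ ln(r_2/r_1) / ln(r_1/r_0)
  = ln(3.2914e-04/2.4396e-03) / ln(2.4396e-03/1.0112e-02)
  = ln(0.134916) / ln(0.241258)
  = -2.003103 / -1.421888 ≈ 1.408763

1.409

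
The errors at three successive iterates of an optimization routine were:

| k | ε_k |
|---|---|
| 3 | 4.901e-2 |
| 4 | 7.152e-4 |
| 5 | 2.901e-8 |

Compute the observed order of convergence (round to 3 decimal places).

p ≈ ln(ε_5/ε_4) / ln(ε_4/ε_3)
  = ln(2.901e-8/7.152e-4) / ln(7.152e-4/4.901e-2)
  = ln(4.05621e-05) / ln(0.0145929)
  = -10.112676 / -4.227220 ≈ 2.392276

2.392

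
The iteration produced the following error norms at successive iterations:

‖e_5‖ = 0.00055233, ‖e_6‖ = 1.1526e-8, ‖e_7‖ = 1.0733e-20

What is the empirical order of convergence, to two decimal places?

p ≈ ln(‖e_7‖/‖e_6‖) / ln(‖e_6‖/‖e_5‖)
  = ln(1.0733e-20/1.1526e-8) / ln(1.1526e-8/0.00055233)
  = ln(9.31199e-13) / ln(2.0868e-05)
  = -27.70230 / -10.77729 ≈ 2.57043

2.57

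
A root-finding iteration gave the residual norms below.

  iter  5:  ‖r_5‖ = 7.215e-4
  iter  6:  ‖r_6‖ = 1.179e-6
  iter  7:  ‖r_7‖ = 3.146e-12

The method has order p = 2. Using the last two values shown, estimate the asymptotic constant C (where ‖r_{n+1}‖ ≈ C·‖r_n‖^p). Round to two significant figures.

C ≈ ‖r_7‖ / ‖r_6‖^2
  = 3.146e-12 / (1.179e-6)^2
  = 3.146e-12 / 1.39004e-12 ≈ 2.2632

2.3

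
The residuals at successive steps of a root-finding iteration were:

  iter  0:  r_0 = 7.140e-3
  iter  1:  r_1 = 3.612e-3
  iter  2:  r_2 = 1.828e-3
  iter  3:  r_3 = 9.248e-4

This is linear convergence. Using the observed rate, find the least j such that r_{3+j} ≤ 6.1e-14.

Rate ρ ≈ r_3/r_2 = 9.248e-4/1.828e-3 = 0.5059.
After j more steps, r_{3+j} ≈ 9.248e-4·ρ^j; need ρ^j ≤ 6.1e-14/9.248e-4 = 6.59602e-11.
j ≥ ln(6.59602e-11)/ln(0.5059) = -23.4420/-0.68142 = 34.402.
So 35 more iterations are needed.

35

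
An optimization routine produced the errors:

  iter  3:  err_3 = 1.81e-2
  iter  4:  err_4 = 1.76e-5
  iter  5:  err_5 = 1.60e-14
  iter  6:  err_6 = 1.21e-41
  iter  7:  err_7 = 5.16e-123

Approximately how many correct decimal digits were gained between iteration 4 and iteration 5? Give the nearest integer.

Digits gained ≈ log₁₀(err_4/err_5) = log₁₀(1.76e-5/1.60e-14) = log₁₀(1.1e+09) ≈ 9.041.

9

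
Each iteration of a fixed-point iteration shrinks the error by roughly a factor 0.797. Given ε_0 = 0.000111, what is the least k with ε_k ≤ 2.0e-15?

After k steps, ε_k ≈ 0.000111·0.797^k.
Need 0.797^k ≤ 2.0e-15/0.000111 = 1.8018e-11.
k ≥ ln(1.8018e-11)/ln(0.797) = -24.7396/-0.22690 = 109.033.
Smallest integer k = 110.

110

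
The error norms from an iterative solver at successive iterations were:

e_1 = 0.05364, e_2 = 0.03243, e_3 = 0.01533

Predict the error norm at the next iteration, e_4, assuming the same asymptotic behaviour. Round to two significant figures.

5.0e-3

First estimate the order: p ≈ ln(e_3/e_2) / ln(e_2/e_1) = ln(0.01533/0.03243)/ln(0.03243/0.05364) = ln(0.47271)/ln(0.604586) ≈ 1.4890.
Then e_4 ≈ e_3·(e_3/e_2)^p = 0.01533·(0.47271)^1.4890 = 0.01533·0.327696 ≈ 0.005024.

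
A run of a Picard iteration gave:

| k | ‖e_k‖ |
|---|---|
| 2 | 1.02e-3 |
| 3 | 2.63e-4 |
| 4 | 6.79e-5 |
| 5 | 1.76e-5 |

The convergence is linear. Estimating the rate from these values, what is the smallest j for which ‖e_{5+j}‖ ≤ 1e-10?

Rate ρ ≈ ‖e_5‖/‖e_4‖ = 1.76e-5/6.79e-5 = 0.2592.
After j more steps, ‖e_{5+j}‖ ≈ 1.76e-5·ρ^j; need ρ^j ≤ 1e-10/1.76e-5 = 5.68182e-06.
j ≥ ln(5.68182e-06)/ln(0.2592) = -12.0782/-1.35016 = 8.946.
So 9 more iterations are needed.

9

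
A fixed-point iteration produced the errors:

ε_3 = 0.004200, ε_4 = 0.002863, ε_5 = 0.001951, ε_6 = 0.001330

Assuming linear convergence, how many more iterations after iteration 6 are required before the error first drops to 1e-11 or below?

Rate ρ ≈ ε_6/ε_5 = 0.001330/0.001951 = 0.6817.
After j more steps, ε_{6+j} ≈ 0.001330·ρ^j; need ρ^j ≤ 1e-11/0.001330 = 7.5188e-09.
j ≥ ln(7.5188e-09)/ln(0.6817) = -18.7059/-0.38317 = 48.819.
So 49 more iterations are needed.

49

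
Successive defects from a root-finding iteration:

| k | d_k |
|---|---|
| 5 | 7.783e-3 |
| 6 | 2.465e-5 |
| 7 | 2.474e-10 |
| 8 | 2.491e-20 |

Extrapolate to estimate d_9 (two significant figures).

2.5e-40

First estimate the order: p ≈ ln(d_8/d_7) / ln(d_7/d_6) = ln(2.491e-20/2.474e-10)/ln(2.474e-10/2.465e-5) = ln(1.00687e-10)/ln(1.00365e-05) ≈ 2.0000.
Then d_9 ≈ d_8·(d_8/d_7)^p = 2.491e-20·(1.00687e-10)^2.0000 = 2.491e-20·1.01379e-20 ≈ 2.525e-40.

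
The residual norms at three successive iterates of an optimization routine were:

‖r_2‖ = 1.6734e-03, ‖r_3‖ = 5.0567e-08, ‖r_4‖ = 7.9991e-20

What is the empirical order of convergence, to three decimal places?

2.611

p ≈ ln(‖r_4‖/‖r_3‖) / ln(‖r_3‖/‖r_2‖)
  = ln(7.9991e-20/5.0567e-08) / ln(5.0567e-08/1.6734e-03)
  = ln(1.58188e-12) / ln(3.02181e-05)
  = -27.172407 / -10.407069 ≈ 2.610957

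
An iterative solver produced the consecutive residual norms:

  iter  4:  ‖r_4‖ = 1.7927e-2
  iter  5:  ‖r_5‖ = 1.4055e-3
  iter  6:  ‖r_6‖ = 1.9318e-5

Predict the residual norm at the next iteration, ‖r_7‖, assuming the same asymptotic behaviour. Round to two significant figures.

First estimate the order: p ≈ ln(‖r_6‖/‖r_5‖) / ln(‖r_5‖/‖r_4‖) = ln(1.9318e-5/1.4055e-3)/ln(1.4055e-3/1.7927e-2) = ln(0.0137446)/ln(0.0784013) ≈ 1.6839.
Then ‖r_7‖ ≈ ‖r_6‖·(‖r_6‖/‖r_5‖)^p = 1.9318e-5·(0.0137446)^1.6839 = 1.9318e-5·0.000732488 ≈ 1.415e-08.

1.4e-8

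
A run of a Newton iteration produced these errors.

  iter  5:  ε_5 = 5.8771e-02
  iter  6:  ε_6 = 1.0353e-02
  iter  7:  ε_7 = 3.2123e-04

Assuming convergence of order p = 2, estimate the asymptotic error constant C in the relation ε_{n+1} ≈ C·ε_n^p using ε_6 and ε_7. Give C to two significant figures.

3.0

C ≈ ε_7 / ε_6^2
  = 3.2123e-04 / (1.0353e-02)^2
  = 3.2123e-04 / 0.000107185 ≈ 2.997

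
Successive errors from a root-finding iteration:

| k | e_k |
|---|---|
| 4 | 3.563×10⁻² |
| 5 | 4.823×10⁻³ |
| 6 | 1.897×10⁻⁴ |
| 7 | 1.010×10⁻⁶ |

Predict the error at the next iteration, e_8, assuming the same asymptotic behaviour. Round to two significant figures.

First estimate the order: p ≈ ln(e_7/e_6) / ln(e_6/e_5) = ln(1.010×10⁻⁶/1.897×10⁻⁴)/ln(1.897×10⁻⁴/4.823×10⁻³) = ln(0.0053242)/ln(0.0393324) ≈ 1.6180.
Then e_8 ≈ e_7·(e_7/e_6)^p = 1.010×10⁻⁶·(0.0053242)^1.6180 = 1.010×10⁻⁶·0.00020945 ≈ 2.115e-10.

2.1e-10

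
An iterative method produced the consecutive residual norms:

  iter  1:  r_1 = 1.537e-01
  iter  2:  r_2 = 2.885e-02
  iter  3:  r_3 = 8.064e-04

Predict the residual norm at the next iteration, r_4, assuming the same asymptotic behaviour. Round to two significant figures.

First estimate the order: p ≈ ln(r_3/r_2) / ln(r_2/r_1) = ln(8.064e-04/2.885e-02)/ln(2.885e-02/1.537e-01) = ln(0.0279515)/ln(0.187703) ≈ 2.1384.
Then r_4 ≈ r_3·(r_3/r_2)^p = 8.064e-04·(0.0279515)^2.1384 = 8.064e-04·0.000476204 ≈ 3.84e-07.

3.8e-7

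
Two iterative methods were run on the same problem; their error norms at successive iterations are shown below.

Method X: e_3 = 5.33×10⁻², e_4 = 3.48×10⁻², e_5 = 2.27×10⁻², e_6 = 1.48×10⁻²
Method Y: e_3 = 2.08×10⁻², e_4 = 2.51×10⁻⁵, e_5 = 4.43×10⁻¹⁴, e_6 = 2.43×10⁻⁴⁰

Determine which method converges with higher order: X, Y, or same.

Y

Method X: p ≈ ln(1.48×10⁻²/2.27×10⁻²)/ln(2.27×10⁻²/3.48×10⁻²) ≈ 1.00.
Method Y: p ≈ ln(2.43×10⁻⁴⁰/4.43×10⁻¹⁴)/ln(4.43×10⁻¹⁴/2.51×10⁻⁵) ≈ 3.00.
Method Y has the higher order (≈3.0 vs ≈1.0).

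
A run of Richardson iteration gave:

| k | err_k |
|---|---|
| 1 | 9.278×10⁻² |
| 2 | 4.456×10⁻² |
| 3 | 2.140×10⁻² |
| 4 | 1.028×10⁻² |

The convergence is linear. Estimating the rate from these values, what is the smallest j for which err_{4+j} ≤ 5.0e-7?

14

Rate ρ ≈ err_4/err_3 = 1.028×10⁻²/2.140×10⁻² = 0.4804.
After j more steps, err_{4+j} ≈ 1.028×10⁻²·ρ^j; need ρ^j ≤ 5.0e-7/1.028×10⁻² = 4.86381e-05.
j ≥ ln(4.86381e-05)/ln(0.4804) = -9.9311/-0.73314 = 13.546.
So 14 more iterations are needed.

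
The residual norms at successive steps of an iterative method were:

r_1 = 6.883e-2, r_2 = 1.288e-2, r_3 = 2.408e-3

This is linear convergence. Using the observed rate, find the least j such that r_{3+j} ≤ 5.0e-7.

Rate ρ ≈ r_3/r_2 = 2.408e-3/1.288e-2 = 0.1870.
After j more steps, r_{3+j} ≈ 2.408e-3·ρ^j; need ρ^j ≤ 5.0e-7/2.408e-3 = 0.000207641.
j ≥ ln(0.000207641)/ln(0.1870) = -8.4797/-1.67665 = 5.058.
So 6 more iterations are needed.

6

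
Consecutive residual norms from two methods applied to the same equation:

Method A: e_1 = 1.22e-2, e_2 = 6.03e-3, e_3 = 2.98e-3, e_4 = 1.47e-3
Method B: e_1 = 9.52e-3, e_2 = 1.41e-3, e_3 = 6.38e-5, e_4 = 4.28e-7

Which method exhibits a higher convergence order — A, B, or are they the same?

B

Method A: p ≈ ln(1.47e-3/2.98e-3)/ln(2.98e-3/6.03e-3) ≈ 1.00.
Method B: p ≈ ln(4.28e-7/6.38e-5)/ln(6.38e-5/1.41e-3) ≈ 1.62.
Method B has the higher order (≈1.6 vs ≈1.0).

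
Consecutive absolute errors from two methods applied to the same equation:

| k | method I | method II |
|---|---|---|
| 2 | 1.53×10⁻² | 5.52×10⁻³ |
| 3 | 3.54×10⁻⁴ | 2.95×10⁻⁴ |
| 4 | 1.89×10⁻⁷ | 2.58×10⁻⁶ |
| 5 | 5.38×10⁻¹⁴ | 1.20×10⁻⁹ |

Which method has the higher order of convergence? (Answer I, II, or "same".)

I

Method I: p ≈ ln(5.38×10⁻¹⁴/1.89×10⁻⁷)/ln(1.89×10⁻⁷/3.54×10⁻⁴) ≈ 2.00.
Method II: p ≈ ln(1.20×10⁻⁹/2.58×10⁻⁶)/ln(2.58×10⁻⁶/2.95×10⁻⁴) ≈ 1.62.
Method I has the higher order (≈2.0 vs ≈1.6).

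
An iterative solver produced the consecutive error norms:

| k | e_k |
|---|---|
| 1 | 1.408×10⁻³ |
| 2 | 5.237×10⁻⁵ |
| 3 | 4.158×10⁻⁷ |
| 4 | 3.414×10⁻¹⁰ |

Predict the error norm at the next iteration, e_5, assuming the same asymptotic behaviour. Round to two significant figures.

1.0e-14

First estimate the order: p ≈ ln(e_4/e_3) / ln(e_3/e_2) = ln(3.414×10⁻¹⁰/4.158×10⁻⁷)/ln(4.158×10⁻⁷/5.237×10⁻⁵) = ln(0.000821068)/ln(0.00793966) ≈ 1.4692.
Then e_5 ≈ e_4·(e_4/e_3)^p = 3.414×10⁻¹⁰·(0.000821068)^1.4692 = 3.414×10⁻¹⁰·2.92823e-05 ≈ 9.997e-15.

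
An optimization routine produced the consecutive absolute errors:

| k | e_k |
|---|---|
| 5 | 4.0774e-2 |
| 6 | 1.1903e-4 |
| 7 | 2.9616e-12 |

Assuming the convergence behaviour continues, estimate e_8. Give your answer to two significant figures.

4.6e-35

First estimate the order: p ≈ ln(e_7/e_6) / ln(e_6/e_5) = ln(2.9616e-12/1.1903e-4)/ln(1.1903e-4/4.0774e-2) = ln(2.48811e-08)/ln(0.00291926) ≈ 3.0000.
Then e_8 ≈ e_7·(e_7/e_6)^p = 2.9616e-12·(2.48811e-08)^3.0000 = 2.9616e-12·1.54031e-23 ≈ 4.562e-35.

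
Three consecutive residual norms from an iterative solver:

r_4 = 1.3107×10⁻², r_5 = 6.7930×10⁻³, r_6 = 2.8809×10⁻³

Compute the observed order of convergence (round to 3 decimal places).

1.305

p ≈ ln(r_6/r_5) / ln(r_5/r_4)
  = ln(2.8809×10⁻³/6.7930×10⁻³) / ln(6.7930×10⁻³/1.3107×10⁻²)
  = ln(0.424098) / ln(0.518273)
  = -0.857791 / -0.657253 ≈ 1.305115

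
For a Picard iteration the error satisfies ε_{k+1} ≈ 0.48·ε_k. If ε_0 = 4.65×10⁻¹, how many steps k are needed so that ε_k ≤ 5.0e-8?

22

After k steps, ε_k ≈ 4.65×10⁻¹·0.48^k.
Need 0.48^k ≤ 5.0e-8/4.65×10⁻¹ = 1.07527e-07.
k ≥ ln(1.07527e-07)/ln(0.48) = -16.0455/-0.73397 = 21.861.
Smallest integer k = 22.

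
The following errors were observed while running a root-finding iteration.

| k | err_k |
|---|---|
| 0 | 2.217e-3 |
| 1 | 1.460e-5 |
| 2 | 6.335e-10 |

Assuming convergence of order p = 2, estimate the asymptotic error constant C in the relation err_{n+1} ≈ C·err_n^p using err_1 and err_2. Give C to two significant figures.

3.0

C ≈ err_2 / err_1^2
  = 6.335e-10 / (1.460e-5)^2
  = 6.335e-10 / 2.1316e-10 ≈ 2.9719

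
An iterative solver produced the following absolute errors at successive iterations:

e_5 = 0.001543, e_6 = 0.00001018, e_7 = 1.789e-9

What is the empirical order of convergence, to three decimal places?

1.722

p ≈ ln(e_7/e_6) / ln(e_6/e_5)
  = ln(1.789e-9/0.00001018) / ln(0.00001018/0.001543)
  = ln(0.000175737) / ln(0.00659754)
  = -8.646522 / -5.021058 ≈ 1.722052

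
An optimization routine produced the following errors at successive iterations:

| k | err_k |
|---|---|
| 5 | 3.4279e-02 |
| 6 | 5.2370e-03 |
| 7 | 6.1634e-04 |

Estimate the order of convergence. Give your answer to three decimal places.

p ≈ ln(err_7/err_6) / ln(err_6/err_5)
  = ln(6.1634e-04/5.2370e-03) / ln(5.2370e-03/3.4279e-02)
  = ln(0.11769) / ln(0.152776)
  = -2.139701 / -1.878782 ≈ 1.138877

1.139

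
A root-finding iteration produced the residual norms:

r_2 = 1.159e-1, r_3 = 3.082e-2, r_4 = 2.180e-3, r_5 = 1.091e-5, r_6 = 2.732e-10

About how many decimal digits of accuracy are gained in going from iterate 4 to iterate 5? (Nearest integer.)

Digits gained ≈ log₁₀(r_4/r_5) = log₁₀(2.180e-3/1.091e-5) = log₁₀(199.817) ≈ 2.301.

2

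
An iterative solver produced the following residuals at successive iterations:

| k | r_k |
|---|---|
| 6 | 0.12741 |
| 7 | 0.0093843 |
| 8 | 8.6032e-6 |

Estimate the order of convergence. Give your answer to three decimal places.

2.682

p ≈ ln(r_8/r_7) / ln(r_7/r_6)
  = ln(8.6032e-6/0.0093843) / ln(0.0093843/0.12741)
  = ln(0.000916765) / ln(0.0736543)
  = -6.994659 / -2.608373 ≈ 2.681618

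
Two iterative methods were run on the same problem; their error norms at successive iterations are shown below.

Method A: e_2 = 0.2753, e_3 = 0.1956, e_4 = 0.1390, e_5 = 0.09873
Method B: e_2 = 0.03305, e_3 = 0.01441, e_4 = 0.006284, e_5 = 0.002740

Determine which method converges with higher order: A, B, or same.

same

Method A: p ≈ ln(0.09873/0.1390)/ln(0.1390/0.1956) ≈ 1.00.
Method B: p ≈ ln(0.002740/0.006284)/ln(0.006284/0.01441) ≈ 1.00.
Both orders ≈ 1.0 — effectively the same.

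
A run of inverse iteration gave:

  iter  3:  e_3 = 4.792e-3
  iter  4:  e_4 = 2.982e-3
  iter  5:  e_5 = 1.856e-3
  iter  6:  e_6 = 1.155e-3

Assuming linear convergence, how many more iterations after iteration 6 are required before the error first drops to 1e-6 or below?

Rate ρ ≈ e_6/e_5 = 1.155e-3/1.856e-3 = 0.6223.
After j more steps, e_{6+j} ≈ 1.155e-3·ρ^j; need ρ^j ≤ 1e-6/1.155e-3 = 0.000865801.
j ≥ ln(0.000865801)/ln(0.6223) = -7.0519/-0.47433 = 14.867.
So 15 more iterations are needed.

15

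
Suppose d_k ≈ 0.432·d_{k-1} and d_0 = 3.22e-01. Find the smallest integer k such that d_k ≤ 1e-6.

16

After k steps, d_k ≈ 3.22e-01·0.432^k.
Need 0.432^k ≤ 1e-6/3.22e-01 = 3.10559e-06.
k ≥ ln(3.10559e-06)/ln(0.432) = -12.6823/-0.83933 = 15.110.
Smallest integer k = 16.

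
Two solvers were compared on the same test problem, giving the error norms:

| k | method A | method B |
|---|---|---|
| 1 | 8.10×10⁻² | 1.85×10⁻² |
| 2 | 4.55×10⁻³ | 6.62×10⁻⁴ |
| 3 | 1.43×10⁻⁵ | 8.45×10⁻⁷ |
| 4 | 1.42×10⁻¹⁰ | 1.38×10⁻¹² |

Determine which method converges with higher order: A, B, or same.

Method A: p ≈ ln(1.42×10⁻¹⁰/1.43×10⁻⁵)/ln(1.43×10⁻⁵/4.55×10⁻³) ≈ 2.00.
Method B: p ≈ ln(1.38×10⁻¹²/8.45×10⁻⁷)/ln(8.45×10⁻⁷/6.62×10⁻⁴) ≈ 2.00.
Both orders ≈ 2.0 — effectively the same.

same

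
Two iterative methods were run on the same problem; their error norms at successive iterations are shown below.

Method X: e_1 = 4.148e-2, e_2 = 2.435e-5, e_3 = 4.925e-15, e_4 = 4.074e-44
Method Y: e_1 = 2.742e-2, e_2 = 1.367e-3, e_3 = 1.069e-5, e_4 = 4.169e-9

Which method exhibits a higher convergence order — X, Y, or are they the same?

Method X: p ≈ ln(4.074e-44/4.925e-15)/ln(4.925e-15/2.435e-5) ≈ 3.00.
Method Y: p ≈ ln(4.169e-9/1.069e-5)/ln(1.069e-5/1.367e-3) ≈ 1.62.
Method X has the higher order (≈3.0 vs ≈1.6).

X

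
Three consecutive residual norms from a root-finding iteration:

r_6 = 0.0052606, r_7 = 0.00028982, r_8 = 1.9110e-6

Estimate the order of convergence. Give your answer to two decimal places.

p ≈ ln(r_8/r_7) / ln(r_7/r_6)
  = ln(1.9110e-6/0.00028982) / ln(0.00028982/0.0052606)
  = ln(0.00659375) / ln(0.0550926)
  = -5.02163 / -2.89874 ≈ 1.73235

1.73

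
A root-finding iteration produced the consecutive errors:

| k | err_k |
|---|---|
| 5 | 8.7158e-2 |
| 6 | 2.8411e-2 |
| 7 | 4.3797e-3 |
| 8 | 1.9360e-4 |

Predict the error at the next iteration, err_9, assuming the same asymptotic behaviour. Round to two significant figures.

First estimate the order: p ≈ ln(err_8/err_7) / ln(err_7/err_6) = ln(1.9360e-4/4.3797e-3)/ln(4.3797e-3/2.8411e-2) = ln(0.0442039)/ln(0.154155) ≈ 1.6681.
Then err_9 ≈ err_8·(err_8/err_7)^p = 1.9360e-4·(0.0442039)^1.6681 = 1.9360e-4·0.00550165 ≈ 1.065e-06.

1.1e-6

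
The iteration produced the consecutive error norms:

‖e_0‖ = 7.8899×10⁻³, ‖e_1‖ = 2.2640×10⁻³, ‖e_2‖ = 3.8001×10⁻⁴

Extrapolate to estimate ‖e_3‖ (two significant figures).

3.0e-5

First estimate the order: p ≈ ln(‖e_2‖/‖e_1‖) / ln(‖e_1‖/‖e_0‖) = ln(3.8001×10⁻⁴/2.2640×10⁻³)/ln(2.2640×10⁻³/7.8899×10⁻³) = ln(0.167849)/ln(0.286949) ≈ 1.4295.
Then ‖e_3‖ ≈ ‖e_2‖·(‖e_2‖/‖e_1‖)^p = 3.8001×10⁻⁴·(0.167849)^1.4295 = 3.8001×10⁻⁴·0.0779868 ≈ 2.964e-05.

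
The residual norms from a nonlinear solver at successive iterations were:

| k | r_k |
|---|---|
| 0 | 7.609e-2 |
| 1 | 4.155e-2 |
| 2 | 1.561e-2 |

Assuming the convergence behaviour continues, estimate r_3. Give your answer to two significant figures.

First estimate the order: p ≈ ln(r_2/r_1) / ln(r_1/r_0) = ln(1.561e-2/4.155e-2)/ln(4.155e-2/7.609e-2) = ln(0.375692)/ln(0.546064) ≈ 1.6181.
Then r_3 ≈ r_2·(r_2/r_1)^p = 1.561e-2·(0.375692)^1.6181 = 1.561e-2·0.205133 ≈ 0.003202.

3.2e-3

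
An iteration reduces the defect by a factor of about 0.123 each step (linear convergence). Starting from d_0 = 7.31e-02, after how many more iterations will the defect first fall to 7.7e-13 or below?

After k steps, d_k ≈ 7.31e-02·0.123^k.
Need 0.123^k ≤ 7.7e-13/7.31e-02 = 1.05335e-11.
k ≥ ln(1.05335e-11)/ln(0.123) = -25.2765/-2.09557 = 12.062.
Smallest integer k = 13.

13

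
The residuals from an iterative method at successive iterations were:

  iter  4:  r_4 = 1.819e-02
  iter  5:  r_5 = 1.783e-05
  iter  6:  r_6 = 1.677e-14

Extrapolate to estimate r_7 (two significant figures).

First estimate the order: p ≈ ln(r_6/r_5) / ln(r_5/r_4) = ln(1.677e-14/1.783e-05)/ln(1.783e-05/1.819e-02) = ln(9.4055e-10)/ln(0.000980209) ≈ 3.0002.
Then r_7 ≈ r_6·(r_6/r_5)^p = 1.677e-14·(9.4055e-10)^3.0002 = 1.677e-14·8.28591e-28 ≈ 1.39e-41.

1.4e-41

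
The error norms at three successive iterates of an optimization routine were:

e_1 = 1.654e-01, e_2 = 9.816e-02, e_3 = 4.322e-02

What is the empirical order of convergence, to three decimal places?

p ≈ ln(e_3/e_2) / ln(e_2/e_1)
  = ln(4.322e-02/9.816e-02) / ln(9.816e-02/1.654e-01)
  = ln(0.440302) / ln(0.59347)
  = -0.820294 / -0.521769 ≈ 1.572140

1.572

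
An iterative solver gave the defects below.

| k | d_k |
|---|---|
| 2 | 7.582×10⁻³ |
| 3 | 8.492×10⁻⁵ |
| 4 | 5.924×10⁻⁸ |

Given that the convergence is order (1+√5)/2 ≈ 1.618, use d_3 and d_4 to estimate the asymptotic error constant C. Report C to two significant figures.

C ≈ d_4 / d_3^1.618
  = 5.924×10⁻⁸ / (8.492×10⁻⁵)^1.618
  = 5.924×10⁻⁸ / 2.58904e-07 ≈ 0.22881

0.23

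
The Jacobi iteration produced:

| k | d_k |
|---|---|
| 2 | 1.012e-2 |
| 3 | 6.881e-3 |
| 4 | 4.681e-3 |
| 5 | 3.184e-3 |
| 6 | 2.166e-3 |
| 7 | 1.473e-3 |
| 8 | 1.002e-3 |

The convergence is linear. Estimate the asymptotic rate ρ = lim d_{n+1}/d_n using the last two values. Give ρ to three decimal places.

ρ ≈ d_8/d_7 = 1.002e-3/1.473e-3 = 0.68024

0.680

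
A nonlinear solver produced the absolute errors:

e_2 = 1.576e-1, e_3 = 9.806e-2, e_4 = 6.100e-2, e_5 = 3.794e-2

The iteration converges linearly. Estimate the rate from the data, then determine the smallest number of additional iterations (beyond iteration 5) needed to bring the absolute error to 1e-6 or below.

Rate ρ ≈ e_5/e_4 = 3.794e-2/6.100e-2 = 0.6220.
After j more steps, e_{5+j} ≈ 3.794e-2·ρ^j; need ρ^j ≤ 1e-6/3.794e-2 = 2.63574e-05.
j ≥ ln(2.63574e-05)/ln(0.6220) = -10.5438/-0.47482 = 22.206.
So 23 more iterations are needed.

23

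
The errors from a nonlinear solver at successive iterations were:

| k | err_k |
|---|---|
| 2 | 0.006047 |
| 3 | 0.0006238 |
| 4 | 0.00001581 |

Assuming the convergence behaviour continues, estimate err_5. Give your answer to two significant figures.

First estimate the order: p ≈ ln(err_4/err_3) / ln(err_3/err_2) = ln(0.00001581/0.0006238)/ln(0.0006238/0.006047) = ln(0.0253447)/ln(0.103159) ≈ 1.6180.
Then err_5 ≈ err_4·(err_4/err_3)^p = 0.00001581·(0.0253447)^1.6180 = 0.00001581·0.00261511 ≈ 4.134e-08.

4.1e-8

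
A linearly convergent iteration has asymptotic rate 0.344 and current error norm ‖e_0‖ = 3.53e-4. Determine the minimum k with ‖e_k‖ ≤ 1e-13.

21

After k steps, ‖e_k‖ ≈ 3.53e-4·0.344^k.
Need 0.344^k ≤ 1e-13/3.53e-4 = 2.83286e-10.
k ≥ ln(2.83286e-10)/ln(0.344) = -21.9846/-1.06711 = 20.602.
Smallest integer k = 21.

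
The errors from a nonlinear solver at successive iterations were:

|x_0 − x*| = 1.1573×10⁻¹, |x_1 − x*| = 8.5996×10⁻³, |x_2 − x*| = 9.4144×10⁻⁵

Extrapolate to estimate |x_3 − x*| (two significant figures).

3.7e-8

First estimate the order: p ≈ ln(|x_2 − x*|/|x_1 − x*|) / ln(|x_1 − x*|/|x_0 − x*|) = ln(9.4144×10⁻⁵/8.5996×10⁻³)/ln(8.5996×10⁻³/1.1573×10⁻¹) = ln(0.0109475)/ln(0.0743074) ≈ 1.7367.
Then |x_3 − x*| ≈ |x_2 − x*|·(|x_2 − x*|/|x_1 − x*|)^p = 9.4144×10⁻⁵·(0.0109475)^1.7367 = 9.4144×10⁻⁵·0.00039344 ≈ 3.704e-08.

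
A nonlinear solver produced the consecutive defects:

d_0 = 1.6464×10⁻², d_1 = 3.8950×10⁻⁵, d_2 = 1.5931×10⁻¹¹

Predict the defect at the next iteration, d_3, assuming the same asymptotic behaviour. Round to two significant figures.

First estimate the order: p ≈ ln(d_2/d_1) / ln(d_1/d_0) = ln(1.5931×10⁻¹¹/3.8950×10⁻⁵)/ln(3.8950×10⁻⁵/1.6464×10⁻²) = ln(4.09012e-07)/ln(0.00236577) ≈ 2.4327.
Then d_3 ≈ d_2·(d_2/d_1)^p = 1.5931×10⁻¹¹·(4.09012e-07)^2.4327 = 1.5931×10⁻¹¹·2.87919e-16 ≈ 4.587e-27.

4.6e-27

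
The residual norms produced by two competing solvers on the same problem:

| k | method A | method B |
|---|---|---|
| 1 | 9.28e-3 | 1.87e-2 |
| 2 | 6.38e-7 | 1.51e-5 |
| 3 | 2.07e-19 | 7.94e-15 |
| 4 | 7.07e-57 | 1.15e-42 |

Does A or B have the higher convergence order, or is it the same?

same

Method A: p ≈ ln(7.07e-57/2.07e-19)/ln(2.07e-19/6.38e-7) ≈ 3.00.
Method B: p ≈ ln(1.15e-42/7.94e-15)/ln(7.94e-15/1.51e-5) ≈ 3.00.
Both orders ≈ 3.0 — effectively the same.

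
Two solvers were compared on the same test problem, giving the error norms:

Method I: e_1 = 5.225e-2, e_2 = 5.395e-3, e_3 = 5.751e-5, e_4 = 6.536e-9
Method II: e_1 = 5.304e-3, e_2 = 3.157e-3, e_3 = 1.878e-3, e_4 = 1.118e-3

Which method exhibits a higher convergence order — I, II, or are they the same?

Method I: p ≈ ln(6.536e-9/5.751e-5)/ln(5.751e-5/5.395e-3) ≈ 2.00.
Method II: p ≈ ln(1.118e-3/1.878e-3)/ln(1.878e-3/3.157e-3) ≈ 1.00.
Method I has the higher order (≈2.0 vs ≈1.0).

I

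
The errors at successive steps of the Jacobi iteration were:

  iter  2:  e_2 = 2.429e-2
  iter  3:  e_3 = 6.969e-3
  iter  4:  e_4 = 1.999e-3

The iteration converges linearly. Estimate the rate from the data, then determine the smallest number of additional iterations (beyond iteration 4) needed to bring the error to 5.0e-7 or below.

7

Rate ρ ≈ e_4/e_3 = 1.999e-3/6.969e-3 = 0.2868.
After j more steps, e_{4+j} ≈ 1.999e-3·ρ^j; need ρ^j ≤ 5.0e-7/1.999e-3 = 0.000250125.
j ≥ ln(0.000250125)/ln(0.2868) = -8.2935/-1.24897 = 6.640.
So 7 more iterations are needed.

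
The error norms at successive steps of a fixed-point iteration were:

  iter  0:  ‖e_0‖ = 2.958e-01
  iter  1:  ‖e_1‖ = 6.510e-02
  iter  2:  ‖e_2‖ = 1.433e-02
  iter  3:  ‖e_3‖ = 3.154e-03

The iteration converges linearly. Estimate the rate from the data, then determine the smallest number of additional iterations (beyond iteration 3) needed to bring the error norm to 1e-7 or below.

7

Rate ρ ≈ ‖e_3‖/‖e_2‖ = 3.154e-03/1.433e-02 = 0.2201.
After j more steps, ‖e_{3+j}‖ ≈ 3.154e-03·ρ^j; need ρ^j ≤ 1e-7/3.154e-03 = 3.17058e-05.
j ≥ ln(3.17058e-05)/ln(0.2201) = -10.3590/-1.51367 = 6.844.
So 7 more iterations are needed.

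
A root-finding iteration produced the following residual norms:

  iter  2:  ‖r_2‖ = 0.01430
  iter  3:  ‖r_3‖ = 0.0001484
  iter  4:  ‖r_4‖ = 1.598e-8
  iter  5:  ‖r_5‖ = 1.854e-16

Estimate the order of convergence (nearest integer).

2

Consecutive ratios: ‖r_5‖/‖r_4‖ = 1.854e-16/1.598e-8 = 1.1602e-08, ‖r_4‖/‖r_3‖ = 1.598e-8/0.0001484 = 0.000107682.
p ≈ ln(1.1602e-08)/ln(0.000107682) = -18.2721/-9.1363 ≈ 2.00.
So the convergence is quadratic (order 2).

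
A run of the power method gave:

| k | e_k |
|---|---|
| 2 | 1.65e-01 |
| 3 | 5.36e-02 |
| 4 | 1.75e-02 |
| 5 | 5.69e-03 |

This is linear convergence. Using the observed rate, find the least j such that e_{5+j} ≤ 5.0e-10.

Rate ρ ≈ e_5/e_4 = 5.69e-03/1.75e-02 = 0.3251.
After j more steps, e_{5+j} ≈ 5.69e-03·ρ^j; need ρ^j ≤ 5.0e-10/5.69e-03 = 8.78735e-08.
j ≥ ln(8.78735e-08)/ln(0.3251) = -16.2474/-1.12362 = 14.460.
So 15 more iterations are needed.

15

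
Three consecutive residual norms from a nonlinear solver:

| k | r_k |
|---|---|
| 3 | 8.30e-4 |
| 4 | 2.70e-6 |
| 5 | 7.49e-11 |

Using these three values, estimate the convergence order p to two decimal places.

p ≈ ln(r_5/r_4) / ln(r_4/r_3)
  = ln(7.49e-11/2.70e-6) / ln(2.70e-6/8.30e-4)
  = ln(2.77407e-05) / ln(0.00325301)
  = -10.49261 / -5.72817 ≈ 1.83176

1.83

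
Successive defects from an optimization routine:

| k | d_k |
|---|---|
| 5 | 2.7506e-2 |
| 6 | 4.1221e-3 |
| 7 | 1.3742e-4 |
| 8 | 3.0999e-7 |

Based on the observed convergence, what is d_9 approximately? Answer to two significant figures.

First estimate the order: p ≈ ln(d_8/d_7) / ln(d_7/d_6) = ln(3.0999e-7/1.3742e-4)/ln(1.3742e-4/4.1221e-3) = ln(0.00225579)/ln(0.0333374) ≈ 1.7919.
Then d_9 ≈ d_8·(d_8/d_7)^p = 3.0999e-7·(0.00225579)^1.7919 = 3.0999e-7·1.80874e-05 ≈ 5.607e-12.

5.6e-12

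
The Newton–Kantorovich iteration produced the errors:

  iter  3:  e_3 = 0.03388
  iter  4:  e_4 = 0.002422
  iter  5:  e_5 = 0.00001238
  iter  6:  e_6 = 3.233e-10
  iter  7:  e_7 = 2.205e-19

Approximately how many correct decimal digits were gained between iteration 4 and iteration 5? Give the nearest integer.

Digits gained ≈ log₁₀(e_4/e_5) = log₁₀(0.002422/0.00001238) = log₁₀(195.638) ≈ 2.291.

2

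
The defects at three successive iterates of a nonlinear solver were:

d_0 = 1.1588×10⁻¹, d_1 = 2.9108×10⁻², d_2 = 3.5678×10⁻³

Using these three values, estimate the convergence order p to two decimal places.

1.52

p ≈ ln(d_2/d_1) / ln(d_1/d_0)
  = ln(3.5678×10⁻³/2.9108×10⁻²) / ln(2.9108×10⁻²/1.1588×10⁻¹)
  = ln(0.122571) / ln(0.251191)
  = -2.09906 / -1.38154 ≈ 1.51936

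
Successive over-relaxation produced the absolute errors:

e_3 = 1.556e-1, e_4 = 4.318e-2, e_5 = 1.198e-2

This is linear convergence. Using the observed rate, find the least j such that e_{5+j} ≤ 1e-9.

13

Rate ρ ≈ e_5/e_4 = 1.198e-2/4.318e-2 = 0.2774.
After j more steps, e_{5+j} ≈ 1.198e-2·ρ^j; need ρ^j ≤ 1e-9/1.198e-2 = 8.34725e-08.
j ≥ ln(8.34725e-08)/ln(0.2774) = -16.2987/-1.28229 = 12.711.
So 13 more iterations are needed.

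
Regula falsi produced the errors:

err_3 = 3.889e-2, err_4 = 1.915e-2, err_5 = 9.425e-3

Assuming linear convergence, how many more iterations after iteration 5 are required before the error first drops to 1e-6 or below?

Rate ρ ≈ err_5/err_4 = 9.425e-3/1.915e-2 = 0.4922.
After j more steps, err_{5+j} ≈ 9.425e-3·ρ^j; need ρ^j ≤ 1e-6/9.425e-3 = 0.000106101.
j ≥ ln(0.000106101)/ln(0.4922) = -9.1511/-0.70887 = 12.909.
So 13 more iterations are needed.

13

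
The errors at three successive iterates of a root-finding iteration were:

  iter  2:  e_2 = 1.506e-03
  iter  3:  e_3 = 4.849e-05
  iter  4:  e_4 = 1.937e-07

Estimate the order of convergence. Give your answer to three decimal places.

1.607

p ≈ ln(e_4/e_3) / ln(e_3/e_2)
  = ln(1.937e-07/4.849e-05) / ln(4.849e-05/1.506e-03)
  = ln(0.00399464) / ln(0.0321979)
  = -5.522802 / -3.435854 ≈ 1.607403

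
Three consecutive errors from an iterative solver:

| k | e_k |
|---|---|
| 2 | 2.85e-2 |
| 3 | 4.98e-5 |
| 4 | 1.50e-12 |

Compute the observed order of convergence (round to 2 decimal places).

p ≈ ln(e_4/e_3) / ln(e_3/e_2)
  = ln(1.50e-12/4.98e-5) / ln(4.98e-5/2.85e-2)
  = ln(3.01205e-08) / ln(0.00174737)
  = -17.31806 / -6.34964 ≈ 2.72741

2.73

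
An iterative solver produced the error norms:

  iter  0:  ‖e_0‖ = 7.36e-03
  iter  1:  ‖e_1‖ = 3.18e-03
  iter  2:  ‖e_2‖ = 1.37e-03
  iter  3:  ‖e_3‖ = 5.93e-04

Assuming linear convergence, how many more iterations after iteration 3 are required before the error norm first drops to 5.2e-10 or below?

Rate ρ ≈ ‖e_3‖/‖e_2‖ = 5.93e-04/1.37e-03 = 0.4328.
After j more steps, ‖e_{3+j}‖ ≈ 5.93e-04·ρ^j; need ρ^j ≤ 5.2e-10/5.93e-04 = 8.76897e-07.
j ≥ ln(8.76897e-07)/ln(0.4328) = -13.9469/-0.83748 = 16.653.
So 17 more iterations are needed.

17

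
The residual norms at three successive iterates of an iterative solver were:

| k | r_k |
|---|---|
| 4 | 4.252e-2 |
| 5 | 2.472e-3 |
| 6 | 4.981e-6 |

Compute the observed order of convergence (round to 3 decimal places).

p ≈ ln(r_6/r_5) / ln(r_5/r_4)
  = ln(4.981e-6/2.472e-3) / ln(2.472e-3/4.252e-2)
  = ln(0.00201497) / ln(0.0581373)
  = -6.207151 / -2.844948 ≈ 2.181815

2.182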